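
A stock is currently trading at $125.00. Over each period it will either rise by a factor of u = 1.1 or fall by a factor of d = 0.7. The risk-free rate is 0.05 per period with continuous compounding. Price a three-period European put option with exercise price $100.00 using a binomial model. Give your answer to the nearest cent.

Risk-neutral probability p = (e^0.05 − 0.7)/(1.1 − 0.7) = 0.3513/0.4000 = 0.8782
Terminal stock prices: S_uuu = 166.4, S_uud = 105.9, S_udd = 67.37, S_ddd = 42.87
Terminal payoffs (K − S): max(-66.38, 0) = 0, max(-5.875, 0) = 0, max(32.63, 0) = 32.63, max(57.13, 0) = 57.13
Node uu (S = 151.3): V_uu = e^(−0.05)·[0.8782·0.0000 + 0.1218·0.0000] = 0.0000
Node ud (S = 96.25): V_ud = e^(−0.05)·[0.8782·0.0000 + 0.1218·32.6250] = 3.7806
Node dd (S = 61.25): V_dd = e^(−0.05)·[0.8782·32.6250 + 0.1218·57.1250] = 33.8729
Node u (S = 137.5): V_u = e^(−0.05)·[0.8782·0.0000 + 0.1218·3.7806] = 0.4381
Node d (S = 87.5): V_d = e^(−0.05)·[0.8782·3.7806 + 0.1218·33.8729] = 7.0834
Node 0 (S = 125): V_0 = e^(−0.05)·[0.8782·0.4381 + 0.1218·7.0834] = 1.1868

$1.19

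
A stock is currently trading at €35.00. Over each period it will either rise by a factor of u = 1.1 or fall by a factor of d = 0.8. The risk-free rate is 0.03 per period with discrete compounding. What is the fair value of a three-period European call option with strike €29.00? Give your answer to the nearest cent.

Risk-neutral probability p = (1 + 0.03 − 0.8)/(1.1 − 0.8) = 0.2300/0.3000 = 0.7667
Terminal stock prices: S_uuu = 46.59, S_uud = 33.88, S_udd = 24.64, S_ddd = 17.92
Terminal payoffs (S − K): max(17.59, 0) = 17.59, max(4.88, 0) = 4.88, max(-4.36, 0) = 0, max(-11.08, 0) = 0
Node uu (S = 42.35): V_uu = 1/1.03·[0.7667·17.5850 + 0.2333·4.8800] = 14.1947
Node ud (S = 30.8): V_ud = 1/1.03·[0.7667·4.8800 + 0.2333·0.0000] = 3.6324
Node dd (S = 22.4): V_dd = 1/1.03·[0.7667·0.0000 + 0.2333·0.0000] = 0.0000
Node u (S = 38.5): V_u = 1/1.03·[0.7667·14.1947 + 0.2333·3.6324] = 11.3885
Node d (S = 28): V_d = 1/1.03·[0.7667·3.6324 + 0.2333·0.0000] = 2.7037
Node 0 (S = 35): V_0 = 1/1.03·[0.7667·11.3885 + 0.2333·2.7037] = 9.0893

€9.09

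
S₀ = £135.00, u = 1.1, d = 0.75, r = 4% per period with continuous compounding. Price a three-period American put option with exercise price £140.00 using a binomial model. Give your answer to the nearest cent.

£11.82

Risk-neutral probability p = (e^0.04 − 0.75)/(1.1 − 0.75) = 0.2908/0.3500 = 0.8309
Terminal stock prices: S_uuu = 179.7, S_uud = 122.5, S_udd = 83.53, S_ddd = 56.95
Terminal payoffs (K − S): max(-39.69, 0) = 0, max(17.49, 0) = 17.49, max(56.47, 0) = 56.47, max(83.05, 0) = 83.05
Node uu (S = 163.4): continuation = e^(−0.04)·[0.8309·0.0000 + 0.1691·17.4875] = 2.8414; exercise value = 0.0000 ≤ continuation, so V_uu = 2.8414
Node ud (S = 111.4): continuation = e^(−0.04)·[0.8309·17.4875 + 0.1691·56.4688] = 23.1355; exercise value = 28.6250 > continuation, so V_ud = 28.6250 (exercise)
Node dd (S = 75.94): continuation = e^(−0.04)·[0.8309·56.4688 + 0.1691·83.0469] = 58.5730; exercise value = 64.0625 > continuation, so V_dd = 64.0625 (exercise)
Node u (S = 148.5): continuation = e^(−0.04)·[0.8309·2.8414 + 0.1691·28.6250] = 6.9193; exercise value = 0.0000 ≤ continuation, so V_u = 6.9193
Node d (S = 101.2): continuation = e^(−0.04)·[0.8309·28.6250 + 0.1691·64.0625] = 33.2605; exercise value = 38.7500 > continuation, so V_d = 38.7500 (exercise)
Node 0 (S = 135): continuation = e^(−0.04)·[0.8309·6.9193 + 0.1691·38.7500] = 11.8199; exercise value = 5.0000 ≤ continuation, so V_0 = 11.8199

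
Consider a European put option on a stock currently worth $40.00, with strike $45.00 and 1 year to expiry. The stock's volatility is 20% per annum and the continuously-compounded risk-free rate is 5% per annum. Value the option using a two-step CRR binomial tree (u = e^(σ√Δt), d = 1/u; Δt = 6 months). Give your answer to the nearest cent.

$5.16

CRR parameters: u = e^(σ√Δt) = e^(0.2·√0.5) = 1.1519, d = 1/u = 0.8681
Per-period rate: rΔt = 0.05·0.5 = 0.025, so R = e^0.025 = 1.0253
Risk-neutral probability p = (e^0.025 − 0.8681)/(1.1519 − 0.8681) = 0.1572/0.2838 = 0.5539
Terminal stock prices: S_uu = 53.08, S_ud = 40, S_dd = 30.15
Terminal payoffs (K − S): max(-8.076, 0) = 0, max(5, 0) = 5, max(14.85, 0) = 14.85
Node u (S = 46.08): V_u = e^(−0.025)·[0.5539·0.0000 + 0.4461·5.0000] = 2.1754
Node d (S = 34.72): V_d = e^(−0.025)·[0.5539·5.0000 + 0.4461·14.8545] = 9.1640
Node 0 (S = 40): V_0 = e^(−0.025)·[0.5539·2.1754 + 0.4461·9.1640] = 5.1623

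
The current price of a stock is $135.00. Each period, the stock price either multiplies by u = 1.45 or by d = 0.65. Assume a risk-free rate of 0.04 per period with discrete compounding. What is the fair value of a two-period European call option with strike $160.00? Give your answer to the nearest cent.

Risk-neutral probability p = (1 + 0.04 − 0.65)/(1.45 − 0.65) = 0.3900/0.8000 = 0.4875
Terminal stock prices: S_uu = 283.8, S_ud = 127.2, S_dd = 57.04
Terminal payoffs (S − K): max(123.8, 0) = 123.8, max(-32.76, 0) = 0, max(-103, 0) = 0
Node u (S = 195.8): V_u = 1/1.04·[0.4875·123.8375 + 0.5125·0.0000] = 58.0488
Node d (S = 87.75): V_d = 1/1.04·[0.4875·0.0000 + 0.5125·0.0000] = 0.0000
Node 0 (S = 135): V_0 = 1/1.04·[0.4875·58.0488 + 0.5125·0.0000] = 27.2104

$27.21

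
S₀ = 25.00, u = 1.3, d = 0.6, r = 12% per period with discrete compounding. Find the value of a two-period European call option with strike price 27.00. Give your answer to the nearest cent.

Risk-neutral probability p = (1 + 0.12 − 0.6)/(1.3 − 0.6) = 0.5200/0.7000 = 0.7429
Terminal stock prices: S_uu = 42.25, S_ud = 19.5, S_dd = 9
Terminal payoffs (S − K): max(15.25, 0) = 15.25, max(-7.5, 0) = 0, max(-18, 0) = 0
Node u (S = 32.5): V_u = 1/1.12·[0.7429·15.2500 + 0.2571·0.0000] = 10.1148
Node d (S = 15): V_d = 1/1.12·[0.7429·0.0000 + 0.2571·0.0000] = 0.0000
Node 0 (S = 25): V_0 = 1/1.12·[0.7429·10.1148 + 0.2571·0.0000] = 6.7088

6.71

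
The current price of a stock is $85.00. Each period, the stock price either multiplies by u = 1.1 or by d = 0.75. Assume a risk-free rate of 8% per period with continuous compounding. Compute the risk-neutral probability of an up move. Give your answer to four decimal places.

Risk-neutral probability p = (e^0.08 − 0.75)/(1.1 − 0.75) = 0.3333/0.3500 = 0.9522

p = 0.9522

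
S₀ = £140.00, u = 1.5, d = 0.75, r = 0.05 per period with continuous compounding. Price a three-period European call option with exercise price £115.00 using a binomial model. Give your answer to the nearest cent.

£51.33

Risk-neutral probability p = (e^0.05 − 0.75)/(1.5 − 0.75) = 0.3013/0.7500 = 0.4017
Terminal stock prices: S_uuu = 472.5, S_uud = 236.2, S_udd = 118.1, S_ddd = 59.06
Terminal payoffs (S − K): max(357.5, 0) = 357.5, max(121.2, 0) = 121.2, max(3.125, 0) = 3.125, max(-55.94, 0) = 0
Node uu (S = 315): V_uu = e^(−0.05)·[0.4017·357.5000 + 0.5983·121.2500] = 205.6086
Node ud (S = 157.5): V_ud = e^(−0.05)·[0.4017·121.2500 + 0.5983·3.1250] = 48.1086
Node dd (S = 78.75): V_dd = e^(−0.05)·[0.4017·3.1250 + 0.5983·0.0000] = 1.1941
Node u (S = 210): V_u = e^(−0.05)·[0.4017·205.6086 + 0.5983·48.1086] = 105.9437
Node d (S = 105): V_d = e^(−0.05)·[0.4017·48.1086 + 0.5983·1.1941] = 19.0621
Node 0 (S = 140): V_0 = e^(−0.05)·[0.4017·105.9437 + 0.5983·19.0621] = 51.3302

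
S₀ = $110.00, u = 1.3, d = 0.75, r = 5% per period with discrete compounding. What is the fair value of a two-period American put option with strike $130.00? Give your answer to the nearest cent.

Risk-neutral probability p = (1 + 0.05 − 0.75)/(1.3 − 0.75) = 0.3000/0.5500 = 0.5455
Terminal stock prices: S_uu = 185.9, S_ud = 107.2, S_dd = 61.88
Terminal payoffs (K − S): max(-55.9, 0) = 0, max(22.75, 0) = 22.75, max(68.12, 0) = 68.12
Node u (S = 143): continuation = 1/1.05·[0.5455·0.0000 + 0.4545·22.7500] = 9.8485; exercise value = 0.0000 ≤ continuation, so V_u = 9.8485
Node d (S = 82.5): continuation = 1/1.05·[0.5455·22.7500 + 0.4545·68.1250] = 41.3095; exercise value = 47.5000 > continuation, so V_d = 47.5000 (exercise)
Node 0 (S = 110): continuation = 1/1.05·[0.5455·9.8485 + 0.4545·47.5000] = 25.6789; exercise value = 20.0000 ≤ continuation, so V_0 = 25.6789

$25.68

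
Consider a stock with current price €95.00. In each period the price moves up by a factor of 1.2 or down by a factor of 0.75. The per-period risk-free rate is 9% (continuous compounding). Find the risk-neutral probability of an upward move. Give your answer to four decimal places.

Risk-neutral probability p = (e^0.09 − 0.75)/(1.2 − 0.75) = 0.3442/0.4500 = 0.7648

p = 0.7648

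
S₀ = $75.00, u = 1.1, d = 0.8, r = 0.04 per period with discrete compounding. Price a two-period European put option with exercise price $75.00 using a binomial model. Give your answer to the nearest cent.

Risk-neutral probability p = (1 + 0.04 − 0.8)/(1.1 − 0.8) = 0.2400/0.3000 = 0.8000
Terminal stock prices: S_uu = 90.75, S_ud = 66, S_dd = 48
Terminal payoffs (K − S): max(-15.75, 0) = 0, max(9, 0) = 9, max(27, 0) = 27
Node u (S = 82.5): V_u = 1/1.04·[0.8000·0.0000 + 0.2000·9.0000] = 1.7308
Node d (S = 60): V_d = 1/1.04·[0.8000·9.0000 + 0.2000·27.0000] = 12.1154
Node 0 (S = 75): V_0 = 1/1.04·[0.8000·1.7308 + 0.2000·12.1154] = 3.6612

$3.66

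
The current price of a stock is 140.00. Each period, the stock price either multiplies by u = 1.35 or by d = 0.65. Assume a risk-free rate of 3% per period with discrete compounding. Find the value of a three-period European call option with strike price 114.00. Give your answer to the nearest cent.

52.91

Risk-neutral probability p = (1 + 0.03 − 0.65)/(1.35 − 0.65) = 0.3800/0.7000 = 0.5429
Terminal stock prices: S_uuu = 344.5, S_uud = 165.8, S_udd = 79.85, S_ddd = 38.45
Terminal payoffs (S − K): max(230.5, 0) = 230.5, max(51.85, 0) = 51.85, max(-34.15, 0) = 0, max(-75.55, 0) = 0
Node uu (S = 255.2): V_uu = 1/1.03·[0.5429·230.4525 + 0.4571·51.8475] = 144.4704
Node ud (S = 122.9): V_ud = 1/1.03·[0.5429·51.8475 + 0.4571·0.0000] = 27.3260
Node dd (S = 59.15): V_dd = 1/1.03·[0.5429·0.0000 + 0.4571·0.0000] = 0.0000
Node u (S = 189): V_u = 1/1.03·[0.5429·144.4704 + 0.4571·27.3260] = 88.2706
Node d (S = 91): V_d = 1/1.03·[0.5429·27.3260 + 0.4571·0.0000] = 14.4021
Node 0 (S = 140): V_0 = 1/1.03·[0.5429·88.2706 + 0.4571·14.4021] = 52.9147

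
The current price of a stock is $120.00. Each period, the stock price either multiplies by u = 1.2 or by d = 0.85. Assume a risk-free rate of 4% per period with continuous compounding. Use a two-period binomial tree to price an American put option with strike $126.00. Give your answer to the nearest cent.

Risk-neutral probability p = (e^0.04 − 0.85)/(1.2 − 0.85) = 0.1908/0.3500 = 0.5452
Terminal stock prices: S_uu = 172.8, S_ud = 122.4, S_dd = 86.7
Terminal payoffs (K − S): max(-46.8, 0) = 0, max(3.6, 0) = 3.6, max(39.3, 0) = 39.3
Node u (S = 144): continuation = e^(−0.04)·[0.5452·0.0000 + 0.4548·3.6000] = 1.5732; exercise value = 0.0000 ≤ continuation, so V_u = 1.5732
Node d (S = 102): continuation = e^(−0.04)·[0.5452·3.6000 + 0.4548·39.3000] = 19.0595; exercise value = 24.0000 > continuation, so V_d = 24.0000 (exercise)
Node 0 (S = 120): continuation = e^(−0.04)·[0.5452·1.5732 + 0.4548·24.0000] = 11.3118; exercise value = 6.0000 ≤ continuation, so V_0 = 11.3118

$11.31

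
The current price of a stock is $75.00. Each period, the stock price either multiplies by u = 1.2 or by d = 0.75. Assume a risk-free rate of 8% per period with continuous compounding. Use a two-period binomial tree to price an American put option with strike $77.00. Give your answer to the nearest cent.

$6.52

Risk-neutral probability p = (e^0.08 − 0.75)/(1.2 − 0.75) = 0.3333/0.4500 = 0.7406
Terminal stock prices: S_uu = 108, S_ud = 67.5, S_dd = 42.19
Terminal payoffs (K − S): max(-31, 0) = 0, max(9.5, 0) = 9.5, max(34.81, 0) = 34.81
Node u (S = 90): continuation = e^(−0.08)·[0.7406·0.0000 + 0.2594·9.5000] = 2.2745; exercise value = 0.0000 ≤ continuation, so V_u = 2.2745
Node d (S = 56.25): continuation = e^(−0.08)·[0.7406·9.5000 + 0.2594·34.8125] = 14.8300; exercise value = 20.7500 > continuation, so V_d = 20.7500 (exercise)
Node 0 (S = 75): continuation = e^(−0.08)·[0.7406·2.2745 + 0.2594·20.7500] = 6.5231; exercise value = 2.0000 ≤ continuation, so V_0 = 6.5231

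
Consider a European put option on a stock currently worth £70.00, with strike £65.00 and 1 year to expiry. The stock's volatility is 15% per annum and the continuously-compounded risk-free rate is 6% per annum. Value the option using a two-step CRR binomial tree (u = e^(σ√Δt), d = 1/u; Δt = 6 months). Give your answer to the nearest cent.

£1.16

CRR parameters: u = e^(σ√Δt) = e^(0.15·√0.5) = 1.1119, d = 1/u = 0.8994
Per-period rate: rΔt = 0.06·0.5 = 0.03, so R = e^0.03 = 1.0305
Risk-neutral probability p = (e^0.03 − 0.8994)/(1.1119 − 0.8994) = 0.1311/0.2125 = 0.6168
Terminal stock prices: S_uu = 86.54, S_ud = 70, S_dd = 56.62
Terminal payoffs (K − S): max(-21.54, 0) = 0, max(-5, 0) = 0, max(8.38, 0) = 8.38
Node u (S = 77.83): V_u = e^(−0.03)·[0.6168·0.0000 + 0.3832·0.0000] = 0.0000
Node d (S = 62.96): V_d = e^(−0.03)·[0.6168·0.0000 + 0.3832·8.3799] = 3.1163
Node 0 (S = 70): V_0 = e^(−0.03)·[0.6168·0.0000 + 0.3832·3.1163] = 1.1588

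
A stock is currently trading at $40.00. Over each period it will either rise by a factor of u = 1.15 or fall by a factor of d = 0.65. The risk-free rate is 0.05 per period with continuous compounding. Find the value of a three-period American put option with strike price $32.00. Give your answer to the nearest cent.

Risk-neutral probability p = (e^0.05 − 0.65)/(1.15 − 0.65) = 0.4013/0.5000 = 0.8025
Terminal stock prices: S_uuu = 60.83, S_uud = 34.38, S_udd = 19.44, S_ddd = 10.98
Terminal payoffs (K − S): max(-28.83, 0) = 0, max(-2.385, 0) = 0, max(12.56, 0) = 12.56, max(21.02, 0) = 21.02
Node uu (S = 52.9): continuation = e^(−0.05)·[0.8025·0.0000 + 0.1975·0.0000] = 0.0000; exercise value = 0.0000 ≤ continuation, so V_uu = 0.0000
Node ud (S = 29.9): continuation = e^(−0.05)·[0.8025·0.0000 + 0.1975·12.5650] = 2.3601; exercise value = 2.1000 ≤ continuation, so V_ud = 2.3601
Node dd (S = 16.9): continuation = e^(−0.05)·[0.8025·12.5650 + 0.1975·21.0150] = 13.5393; exercise value = 15.1000 > continuation, so V_dd = 15.1000 (exercise)
Node u (S = 46): continuation = e^(−0.05)·[0.8025·0.0000 + 0.1975·2.3601] = 0.4433; exercise value = 0.0000 ≤ continuation, so V_u = 0.4433
Node d (S = 26): continuation = e^(−0.05)·[0.8025·2.3601 + 0.1975·15.1000] = 4.6379; exercise value = 6.0000 > continuation, so V_d = 6.0000 (exercise)
Node 0 (S = 40): continuation = e^(−0.05)·[0.8025·0.4433 + 0.1975·6.0000] = 1.4654; exercise value = 0.0000 ≤ continuation, so V_0 = 1.4654

$1.47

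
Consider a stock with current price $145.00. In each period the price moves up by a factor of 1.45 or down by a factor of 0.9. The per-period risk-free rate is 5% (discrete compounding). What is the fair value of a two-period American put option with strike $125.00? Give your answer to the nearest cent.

$3.62

Risk-neutral probability p = (1 + 0.05 − 0.9)/(1.45 − 0.9) = 0.1500/0.5500 = 0.2727
Terminal stock prices: S_uu = 304.9, S_ud = 189.2, S_dd = 117.5
Terminal payoffs (K − S): max(-179.9, 0) = 0, max(-64.22, 0) = 0, max(7.55, 0) = 7.55
Node u (S = 210.2): continuation = 1/1.05·[0.2727·0.0000 + 0.7273·0.0000] = 0.0000; exercise value = 0.0000 ≤ continuation, so V_u = 0.0000
Node d (S = 130.5): continuation = 1/1.05·[0.2727·0.0000 + 0.7273·7.5500] = 5.2294; exercise value = 0.0000 ≤ continuation, so V_d = 5.2294
Node 0 (S = 145): continuation = 1/1.05·[0.2727·0.0000 + 0.7273·5.2294] = 3.6221; exercise value = 0.0000 ≤ continuation, so V_0 = 3.6221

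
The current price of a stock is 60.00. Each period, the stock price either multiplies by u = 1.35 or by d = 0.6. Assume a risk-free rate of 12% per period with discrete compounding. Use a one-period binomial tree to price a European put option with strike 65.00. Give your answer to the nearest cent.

Risk-neutral probability p = (1 + 0.12 − 0.6)/(1.35 − 0.6) = 0.5200/0.7500 = 0.6933
Terminal stock prices: S_u = 81, S_d = 36
Terminal payoffs (K − S): max(-16, 0) = 0, max(29, 0) = 29
Node 0 (S = 60): V_0 = 1/1.12·[0.6933·0.0000 + 0.3067·29.0000] = 7.9405

7.94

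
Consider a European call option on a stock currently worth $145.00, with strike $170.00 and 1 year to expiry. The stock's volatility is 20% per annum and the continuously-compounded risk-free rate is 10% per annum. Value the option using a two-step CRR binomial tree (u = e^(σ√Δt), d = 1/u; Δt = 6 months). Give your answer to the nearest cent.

$8.44

CRR parameters: u = e^(σ√Δt) = e^(0.2·√0.5) = 1.1519, d = 1/u = 0.8681
Per-period rate: rΔt = 0.1·0.5 = 0.05, so R = e^0.05 = 1.0513
Risk-neutral probability p = (e^0.05 − 0.8681)/(1.1519 − 0.8681) = 0.1831/0.2838 = 0.6454
Terminal stock prices: S_uu = 192.4, S_ud = 145, S_dd = 109.3
Terminal payoffs (S − K): max(22.4, 0) = 22.4, max(-25, 0) = 0, max(-60.72, 0) = 0
Node u (S = 167): V_u = e^(−0.05)·[0.6454·22.4000 + 0.3546·0.0000] = 13.7513
Node d (S = 125.9): V_d = e^(−0.05)·[0.6454·0.0000 + 0.3546·0.0000] = 0.0000
Node 0 (S = 145): V_0 = e^(−0.05)·[0.6454·13.7513 + 0.3546·0.0000] = 8.4418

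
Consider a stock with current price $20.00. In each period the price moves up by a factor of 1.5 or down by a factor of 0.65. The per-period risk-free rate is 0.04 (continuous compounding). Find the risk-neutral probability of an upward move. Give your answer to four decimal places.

p = 0.4598

Risk-neutral probability p = (e^0.04 − 0.65)/(1.5 − 0.65) = 0.3908/0.8500 = 0.4598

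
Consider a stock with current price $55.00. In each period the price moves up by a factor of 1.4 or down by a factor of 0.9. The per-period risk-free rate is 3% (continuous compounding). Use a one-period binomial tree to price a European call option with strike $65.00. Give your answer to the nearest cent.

Risk-neutral probability p = (e^0.03 − 0.9)/(1.4 − 0.9) = 0.1305/0.5000 = 0.2609
Terminal stock prices: S_u = 77, S_d = 49.5
Terminal payoffs (S − K): max(12, 0) = 12, max(-15.5, 0) = 0
Node 0 (S = 55): V_0 = e^(−0.03)·[0.2609·12.0000 + 0.7391·0.0000] = 3.0384

$3.04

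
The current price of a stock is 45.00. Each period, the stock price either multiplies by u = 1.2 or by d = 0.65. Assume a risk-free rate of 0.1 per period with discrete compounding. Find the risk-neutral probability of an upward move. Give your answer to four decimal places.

Risk-neutral probability p = (1 + 0.1 − 0.65)/(1.2 − 0.65) = 0.4500/0.5500 = 0.8182

p = 0.8182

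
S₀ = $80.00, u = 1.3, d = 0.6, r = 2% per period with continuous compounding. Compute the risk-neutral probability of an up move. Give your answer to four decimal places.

p = 0.6003

Risk-neutral probability p = (e^0.02 − 0.6)/(1.3 − 0.6) = 0.4202/0.7000 = 0.6003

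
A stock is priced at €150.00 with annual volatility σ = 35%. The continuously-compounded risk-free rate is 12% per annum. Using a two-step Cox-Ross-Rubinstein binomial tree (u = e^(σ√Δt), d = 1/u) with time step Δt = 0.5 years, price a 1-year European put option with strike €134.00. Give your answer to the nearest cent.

CRR parameters: u = e^(σ√Δt) = e^(0.35·√0.5) = 1.2808, d = 1/u = 0.7808
Per-period rate: rΔt = 0.12·0.5 = 0.06, so R = e^0.06 = 1.0618
Risk-neutral probability p = (e^0.06 − 0.7808)/(1.2808 − 0.7808) = 0.2811/0.5000 = 0.5621
Terminal stock prices: S_uu = 246.1, S_ud = 150, S_dd = 91.44
Terminal payoffs (K − S): max(-112.1, 0) = 0, max(-16, 0) = 0, max(42.56, 0) = 42.56
Node u (S = 192.1): V_u = e^(−0.06)·[0.5621·0.0000 + 0.4379·0.0000] = 0.0000
Node d (S = 117.1): V_d = e^(−0.06)·[0.5621·0.0000 + 0.4379·42.5621] = 17.5524
Node 0 (S = 150): V_0 = e^(−0.06)·[0.5621·0.0000 + 0.4379·17.5524] = 7.2385

€7.24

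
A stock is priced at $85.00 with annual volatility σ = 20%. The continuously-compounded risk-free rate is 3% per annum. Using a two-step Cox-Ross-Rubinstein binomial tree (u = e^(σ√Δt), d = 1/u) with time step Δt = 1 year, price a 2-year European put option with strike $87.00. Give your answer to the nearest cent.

CRR parameters: u = e^(σ√Δt) = e^(0.2·√1) = 1.2214, d = 1/u = 0.8187
Per-period rate: rΔt = 0.03·1 = 0.03, so R = e^0.03 = 1.0305
Risk-neutral probability p = (e^0.03 − 0.8187)/(1.2214 − 0.8187) = 0.2117/0.4027 = 0.5258
Terminal stock prices: S_uu = 126.8, S_ud = 85, S_dd = 56.98
Terminal payoffs (K − S): max(-39.81, 0) = 0, max(2, 0) = 2, max(30.02, 0) = 30.02
Node u (S = 103.8): V_u = e^(−0.03)·[0.5258·0.0000 + 0.4742·2.0000] = 0.9204
Node d (S = 69.59): V_d = e^(−0.03)·[0.5258·2.0000 + 0.4742·30.0228] = 14.8366
Node 0 (S = 85): V_0 = e^(−0.03)·[0.5258·0.9204 + 0.4742·14.8366] = 7.2973

$7.30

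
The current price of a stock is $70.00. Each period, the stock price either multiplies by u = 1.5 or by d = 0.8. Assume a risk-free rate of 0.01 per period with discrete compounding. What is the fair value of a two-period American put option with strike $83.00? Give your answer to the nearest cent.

Risk-neutral probability p = (1 + 0.01 − 0.8)/(1.5 − 0.8) = 0.2100/0.7000 = 0.3000
Terminal stock prices: S_uu = 157.5, S_ud = 84, S_dd = 44.8
Terminal payoffs (K − S): max(-74.5, 0) = 0, max(-1, 0) = 0, max(38.2, 0) = 38.2
Node u (S = 105): continuation = 1/1.01·[0.3000·0.0000 + 0.7000·0.0000] = 0.0000; exercise value = 0.0000 ≤ continuation, so V_u = 0.0000
Node d (S = 56): continuation = 1/1.01·[0.3000·0.0000 + 0.7000·38.2000] = 26.4752; exercise value = 27.0000 > continuation, so V_d = 27.0000 (exercise)
Node 0 (S = 70): continuation = 1/1.01·[0.3000·0.0000 + 0.7000·27.0000] = 18.7129; exercise value = 13.0000 ≤ continuation, so V_0 = 18.7129

$18.71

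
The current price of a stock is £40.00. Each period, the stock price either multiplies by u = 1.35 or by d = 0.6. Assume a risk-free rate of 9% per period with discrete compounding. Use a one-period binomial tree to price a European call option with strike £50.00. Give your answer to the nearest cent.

£2.40

Risk-neutral probability p = (1 + 0.09 − 0.6)/(1.35 − 0.6) = 0.4900/0.7500 = 0.6533
Terminal stock prices: S_u = 54, S_d = 24
Terminal payoffs (S − K): max(4, 0) = 4, max(-26, 0) = 0
Node 0 (S = 40): V_0 = 1/1.09·[0.6533·4.0000 + 0.3467·0.0000] = 2.3976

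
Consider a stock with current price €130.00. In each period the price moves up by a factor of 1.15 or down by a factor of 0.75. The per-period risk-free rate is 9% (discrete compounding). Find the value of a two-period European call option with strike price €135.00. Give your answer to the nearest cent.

€22.45

Risk-neutral probability p = (1 + 0.09 − 0.75)/(1.15 − 0.75) = 0.3400/0.4000 = 0.8500
Terminal stock prices: S_uu = 171.9, S_ud = 112.1, S_dd = 73.12
Terminal payoffs (S − K): max(36.92, 0) = 36.92, max(-22.88, 0) = 0, max(-61.88, 0) = 0
Node u (S = 149.5): V_u = 1/1.09·[0.8500·36.9250 + 0.1500·0.0000] = 28.7947
Node d (S = 97.5): V_d = 1/1.09·[0.8500·0.0000 + 0.1500·0.0000] = 0.0000
Node 0 (S = 130): V_0 = 1/1.09·[0.8500·28.7947 + 0.1500·0.0000] = 22.4546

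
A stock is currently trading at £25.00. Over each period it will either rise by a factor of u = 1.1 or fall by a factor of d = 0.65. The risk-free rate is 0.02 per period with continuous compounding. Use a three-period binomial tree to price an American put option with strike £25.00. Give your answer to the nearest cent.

Risk-neutral probability p = (e^0.02 − 0.65)/(1.1 − 0.65) = 0.3702/0.4500 = 0.8227
Terminal stock prices: S_uuu = 33.28, S_uud = 19.66, S_udd = 11.62, S_ddd = 6.866
Terminal payoffs (K − S): max(-8.275, 0) = 0, max(5.337, 0) = 5.337, max(13.38, 0) = 13.38, max(18.13, 0) = 18.13
Node uu (S = 30.25): continuation = e^(−0.02)·[0.8227·0.0000 + 0.1773·5.3375] = 0.9278; exercise value = 0.0000 ≤ continuation, so V_uu = 0.9278
Node ud (S = 17.88): continuation = e^(−0.02)·[0.8227·5.3375 + 0.1773·13.3812] = 6.6300; exercise value = 7.1250 > continuation, so V_ud = 7.1250 (exercise)
Node dd (S = 10.56): continuation = e^(−0.02)·[0.8227·13.3812 + 0.1773·18.1344] = 13.9425; exercise value = 14.4375 > continuation, so V_dd = 14.4375 (exercise)
Node u (S = 27.5): continuation = e^(−0.02)·[0.8227·0.9278 + 0.1773·7.1250] = 1.9866; exercise value = 0.0000 ≤ continuation, so V_u = 1.9866
Node d (S = 16.25): continuation = e^(−0.02)·[0.8227·7.1250 + 0.1773·14.4375] = 8.2550; exercise value = 8.7500 > continuation, so V_d = 8.7500 (exercise)
Node 0 (S = 25): continuation = e^(−0.02)·[0.8227·1.9866 + 0.1773·8.7500] = 3.1229; exercise value = 0.0000 ≤ continuation, so V_0 = 3.1229

£3.12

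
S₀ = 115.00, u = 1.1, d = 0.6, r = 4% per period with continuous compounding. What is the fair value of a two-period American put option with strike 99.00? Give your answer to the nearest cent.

5.64

Risk-neutral probability p = (e^0.04 − 0.6)/(1.1 − 0.6) = 0.4408/0.5000 = 0.8816
Terminal stock prices: S_uu = 139.2, S_ud = 75.9, S_dd = 41.4
Terminal payoffs (K − S): max(-40.15, 0) = 0, max(23.1, 0) = 23.1, max(57.6, 0) = 57.6
Node u (S = 126.5): continuation = e^(−0.04)·[0.8816·0.0000 + 0.1184·23.1000] = 2.6273; exercise value = 0.0000 ≤ continuation, so V_u = 2.6273
Node d (S = 69): continuation = e^(−0.04)·[0.8816·23.1000 + 0.1184·57.6000] = 26.1182; exercise value = 30.0000 > continuation, so V_d = 30.0000 (exercise)
Node 0 (S = 115): continuation = e^(−0.04)·[0.8816·2.6273 + 0.1184·30.0000] = 5.6376; exercise value = 0.0000 ≤ continuation, so V_0 = 5.6376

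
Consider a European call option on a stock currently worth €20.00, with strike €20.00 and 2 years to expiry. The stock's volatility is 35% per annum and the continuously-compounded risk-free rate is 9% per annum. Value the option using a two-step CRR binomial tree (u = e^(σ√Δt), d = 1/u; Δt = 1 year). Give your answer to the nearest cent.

€5.03

CRR parameters: u = e^(σ√Δt) = e^(0.35·√1) = 1.4191, d = 1/u = 0.7047
Per-period rate: rΔt = 0.09·1 = 0.09, so R = e^0.09 = 1.0942
Risk-neutral probability p = (e^0.09 − 0.7047)/(1.4191 − 0.7047) = 0.3895/0.7144 = 0.5452
Terminal stock prices: S_uu = 40.28, S_ud = 20, S_dd = 9.932
Terminal payoffs (S − K): max(20.28, 0) = 20.28, max(0, 0) = 0, max(-10.07, 0) = 0
Node u (S = 28.38): V_u = e^(−0.09)·[0.5452·20.2751 + 0.4548·0.0000] = 10.1027
Node d (S = 14.09): V_d = e^(−0.09)·[0.5452·0.0000 + 0.4548·0.0000] = 0.0000
Node 0 (S = 20): V_0 = e^(−0.09)·[0.5452·10.1027 + 0.4548·0.0000] = 5.0340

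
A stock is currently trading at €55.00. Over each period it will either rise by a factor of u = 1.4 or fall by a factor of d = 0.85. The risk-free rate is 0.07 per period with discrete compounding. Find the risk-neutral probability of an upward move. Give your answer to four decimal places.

p = 0.4000

Risk-neutral probability p = (1 + 0.07 − 0.85)/(1.4 − 0.85) = 0.2200/0.5500 = 0.4000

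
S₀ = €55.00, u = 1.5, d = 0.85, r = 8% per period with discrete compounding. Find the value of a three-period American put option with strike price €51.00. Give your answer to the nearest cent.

Risk-neutral probability p = (1 + 0.08 − 0.85)/(1.5 − 0.85) = 0.2300/0.6500 = 0.3538
Terminal stock prices: S_uuu = 185.6, S_uud = 105.2, S_udd = 59.61, S_ddd = 33.78
Terminal payoffs (K − S): max(-134.6, 0) = 0, max(-54.19, 0) = 0, max(-8.606, 0) = 0, max(17.22, 0) = 17.22
Node uu (S = 123.8): continuation = 1/1.08·[0.3538·0.0000 + 0.6462·0.0000] = 0.0000; exercise value = 0.0000 ≤ continuation, so V_uu = 0.0000
Node ud (S = 70.12): continuation = 1/1.08·[0.3538·0.0000 + 0.6462·0.0000] = 0.0000; exercise value = 0.0000 ≤ continuation, so V_ud = 0.0000
Node dd (S = 39.74): continuation = 1/1.08·[0.3538·0.0000 + 0.6462·17.2231] = 10.3044; exercise value = 11.2625 > continuation, so V_dd = 11.2625 (exercise)
Node u (S = 82.5): continuation = 1/1.08·[0.3538·0.0000 + 0.6462·0.0000] = 0.0000; exercise value = 0.0000 ≤ continuation, so V_u = 0.0000
Node d (S = 46.75): continuation = 1/1.08·[0.3538·0.0000 + 0.6462·11.2625] = 6.7382; exercise value = 4.2500 ≤ continuation, so V_d = 6.7382
Node 0 (S = 55): continuation = 1/1.08·[0.3538·0.0000 + 0.6462·6.7382] = 4.0314; exercise value = 0.0000 ≤ continuation, so V_0 = 4.0314

€4.03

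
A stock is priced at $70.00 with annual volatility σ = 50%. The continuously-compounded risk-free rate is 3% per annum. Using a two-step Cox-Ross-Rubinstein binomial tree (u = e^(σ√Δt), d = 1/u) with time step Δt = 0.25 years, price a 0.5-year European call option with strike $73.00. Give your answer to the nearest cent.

CRR parameters: u = e^(σ√Δt) = e^(0.5·√0.25) = 1.2840, d = 1/u = 0.7788
Per-period rate: rΔt = 0.03·0.25 = 0.0075, so R = e^0.0075 = 1.0075
Risk-neutral probability p = (e^0.0075 − 0.7788)/(1.2840 − 0.7788) = 0.2287/0.5052 = 0.4527
Terminal stock prices: S_uu = 115.4, S_ud = 70, S_dd = 42.46
Terminal payoffs (S − K): max(42.41, 0) = 42.41, max(-3, 0) = 0, max(-30.54, 0) = 0
Node u (S = 89.88): V_u = e^(−0.0075)·[0.4527·42.4105 + 0.5473·0.0000] = 19.0568
Node d (S = 54.52): V_d = e^(−0.0075)·[0.4527·0.0000 + 0.5473·0.0000] = 0.0000
Node 0 (S = 70): V_0 = e^(−0.0075)·[0.4527·19.0568 + 0.5473·0.0000] = 8.5630

$8.56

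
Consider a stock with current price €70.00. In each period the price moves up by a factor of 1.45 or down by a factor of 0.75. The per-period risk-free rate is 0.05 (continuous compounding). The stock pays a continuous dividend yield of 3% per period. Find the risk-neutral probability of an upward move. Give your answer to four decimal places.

Per-period risk-free factor R = e^0.05 = 1.0513; dividend-adjusted growth = e^(0.05−0.03) = 1.0202.
Risk-neutral probability p = (1.0202 − 0.75)/(1.45 − 0.75) = 0.2702/0.7000 = 0.3860

p = 0.3860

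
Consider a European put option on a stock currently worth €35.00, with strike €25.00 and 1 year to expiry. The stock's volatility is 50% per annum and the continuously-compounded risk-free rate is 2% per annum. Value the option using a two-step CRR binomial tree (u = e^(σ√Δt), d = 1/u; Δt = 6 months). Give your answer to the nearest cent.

CRR parameters: u = e^(σ√Δt) = e^(0.5·√0.5) = 1.4241, d = 1/u = 0.7022
Per-period rate: rΔt = 0.02·0.5 = 0.01, so R = e^0.01 = 1.0101
Risk-neutral probability p = (e^0.01 − 0.7022)/(1.4241 − 0.7022) = 0.3079/0.7219 = 0.4264
Terminal stock prices: S_uu = 70.98, S_ud = 35, S_dd = 17.26
Terminal payoffs (K − S): max(-45.98, 0) = 0, max(-10, 0) = 0, max(7.743, 0) = 7.743
Node u (S = 49.84): V_u = e^(−0.01)·[0.4264·0.0000 + 0.5736·0.0000] = 0.0000
Node d (S = 24.58): V_d = e^(−0.01)·[0.4264·0.0000 + 0.5736·7.7426] = 4.3966
Node 0 (S = 35): V_0 = e^(−0.01)·[0.4264·0.0000 + 0.5736·4.3966] = 2.4966

€2.50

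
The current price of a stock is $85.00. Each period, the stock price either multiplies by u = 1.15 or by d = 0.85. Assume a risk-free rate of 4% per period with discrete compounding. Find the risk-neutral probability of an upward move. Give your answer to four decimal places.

p = 0.6333

Risk-neutral probability p = (1 + 0.04 − 0.85)/(1.15 − 0.85) = 0.1900/0.3000 = 0.6333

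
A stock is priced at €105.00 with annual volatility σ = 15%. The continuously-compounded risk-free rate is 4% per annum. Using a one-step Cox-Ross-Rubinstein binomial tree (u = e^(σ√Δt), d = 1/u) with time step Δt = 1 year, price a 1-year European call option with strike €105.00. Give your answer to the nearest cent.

€9.76

CRR parameters: u = e^(σ√Δt) = e^(0.15·√1) = 1.1618, d = 1/u = 0.8607
Per-period rate: rΔt = 0.04·1 = 0.04, so R = e^0.04 = 1.0408
Risk-neutral probability p = (e^0.04 − 0.8607)/(1.1618 − 0.8607) = 0.1801/0.3011 = 0.5981
Terminal stock prices: S_u = 122, S_d = 90.37
Terminal payoffs (S − K): max(16.99, 0) = 16.99, max(-14.63, 0) = 0
Node 0 (S = 105): V_0 = e^(−0.04)·[0.5981·16.9926 + 0.4019·0.0000] = 9.7647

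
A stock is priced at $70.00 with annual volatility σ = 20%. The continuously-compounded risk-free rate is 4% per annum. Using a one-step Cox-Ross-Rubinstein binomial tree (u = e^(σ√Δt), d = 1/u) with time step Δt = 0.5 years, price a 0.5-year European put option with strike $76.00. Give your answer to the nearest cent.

CRR parameters: u = e^(σ√Δt) = e^(0.2·√0.5) = 1.1519, d = 1/u = 0.8681
Per-period rate: rΔt = 0.04·0.5 = 0.02, so R = e^0.02 = 1.0202
Risk-neutral probability p = (e^0.02 − 0.8681)/(1.1519 − 0.8681) = 0.1521/0.2838 = 0.5359
Terminal stock prices: S_u = 80.63, S_d = 60.77
Terminal payoffs (K − S): max(-4.634, 0) = 0, max(15.23, 0) = 15.23
Node 0 (S = 70): V_0 = e^(−0.02)·[0.5359·0.0000 + 0.4641·15.2314] = 6.9291

$6.93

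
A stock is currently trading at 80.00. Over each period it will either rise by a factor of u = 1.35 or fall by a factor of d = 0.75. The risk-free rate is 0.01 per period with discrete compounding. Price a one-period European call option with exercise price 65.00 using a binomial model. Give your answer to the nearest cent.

Risk-neutral probability p = (1 + 0.01 − 0.75)/(1.35 − 0.75) = 0.2600/0.6000 = 0.4333
Terminal stock prices: S_u = 108, S_d = 60
Terminal payoffs (S − K): max(43, 0) = 43, max(-5, 0) = 0
Node 0 (S = 80): V_0 = 1/1.01·[0.4333·43.0000 + 0.5667·0.0000] = 18.4488

18.45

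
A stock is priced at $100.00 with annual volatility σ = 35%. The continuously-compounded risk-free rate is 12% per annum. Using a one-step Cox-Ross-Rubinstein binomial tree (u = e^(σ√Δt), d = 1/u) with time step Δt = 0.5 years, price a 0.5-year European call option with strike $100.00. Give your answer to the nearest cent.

CRR parameters: u = e^(σ√Δt) = e^(0.35·√0.5) = 1.2808, d = 1/u = 0.7808
Per-period rate: rΔt = 0.12·0.5 = 0.06, so R = e^0.06 = 1.0618
Risk-neutral probability p = (e^0.06 − 0.7808)/(1.2808 − 0.7808) = 0.2811/0.5000 = 0.5621
Terminal stock prices: S_u = 128.1, S_d = 78.08
Terminal payoffs (S − K): max(28.08, 0) = 28.08, max(-21.92, 0) = 0
Node 0 (S = 100): V_0 = e^(−0.06)·[0.5621·28.0803 + 0.4379·0.0000] = 14.8649

$14.86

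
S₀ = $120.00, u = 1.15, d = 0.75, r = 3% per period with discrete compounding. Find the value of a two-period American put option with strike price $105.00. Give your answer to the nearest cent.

$4.67

Risk-neutral probability p = (1 + 0.03 − 0.75)/(1.15 − 0.75) = 0.2800/0.4000 = 0.7000
Terminal stock prices: S_uu = 158.7, S_ud = 103.5, S_dd = 67.5
Terminal payoffs (K − S): max(-53.7, 0) = 0, max(1.5, 0) = 1.5, max(37.5, 0) = 37.5
Node u (S = 138): continuation = 1/1.03·[0.7000·0.0000 + 0.3000·1.5000] = 0.4369; exercise value = 0.0000 ≤ continuation, so V_u = 0.4369
Node d (S = 90): continuation = 1/1.03·[0.7000·1.5000 + 0.3000·37.5000] = 11.9417; exercise value = 15.0000 > continuation, so V_d = 15.0000 (exercise)
Node 0 (S = 120): continuation = 1/1.03·[0.7000·0.4369 + 0.3000·15.0000] = 4.6658; exercise value = 0.0000 ≤ continuation, so V_0 = 4.6658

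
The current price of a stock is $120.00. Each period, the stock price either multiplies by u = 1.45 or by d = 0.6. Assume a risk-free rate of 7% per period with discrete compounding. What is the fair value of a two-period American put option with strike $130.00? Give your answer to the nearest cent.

$29.76

Risk-neutral probability p = (1 + 0.07 − 0.6)/(1.45 − 0.6) = 0.4700/0.8500 = 0.5529
Terminal stock prices: S_uu = 252.3, S_ud = 104.4, S_dd = 43.2
Terminal payoffs (K − S): max(-122.3, 0) = 0, max(25.6, 0) = 25.6, max(86.8, 0) = 86.8
Node u (S = 174): continuation = 1/1.07·[0.5529·0.0000 + 0.4471·25.6000] = 10.6960; exercise value = 0.0000 ≤ continuation, so V_u = 10.6960
Node d (S = 72): continuation = 1/1.07·[0.5529·25.6000 + 0.4471·86.8000] = 49.4953; exercise value = 58.0000 > continuation, so V_d = 58.0000 (exercise)
Node 0 (S = 120): continuation = 1/1.07·[0.5529·10.6960 + 0.4471·58.0000] = 29.7604; exercise value = 10.0000 ≤ continuation, so V_0 = 29.7604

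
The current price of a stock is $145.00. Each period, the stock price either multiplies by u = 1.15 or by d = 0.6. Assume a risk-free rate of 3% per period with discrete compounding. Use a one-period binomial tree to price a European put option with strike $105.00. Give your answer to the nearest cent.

Risk-neutral probability p = (1 + 0.03 − 0.6)/(1.15 − 0.6) = 0.4300/0.5500 = 0.7818
Terminal stock prices: S_u = 166.8, S_d = 87
Terminal payoffs (K − S): max(-61.75, 0) = 0, max(18, 0) = 18
Node 0 (S = 145): V_0 = 1/1.03·[0.7818·0.0000 + 0.2182·18.0000] = 3.8129

$3.81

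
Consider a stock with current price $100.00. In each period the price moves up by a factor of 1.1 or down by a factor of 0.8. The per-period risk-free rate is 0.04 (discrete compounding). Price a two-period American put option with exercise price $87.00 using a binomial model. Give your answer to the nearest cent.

Risk-neutral probability p = (1 + 0.04 − 0.8)/(1.1 − 0.8) = 0.2400/0.3000 = 0.8000
Terminal stock prices: S_uu = 121, S_ud = 88, S_dd = 64
Terminal payoffs (K − S): max(-34, 0) = 0, max(-1, 0) = 0, max(23, 0) = 23
Node u (S = 110): continuation = 1/1.04·[0.8000·0.0000 + 0.2000·0.0000] = 0.0000; exercise value = 0.0000 ≤ continuation, so V_u = 0.0000
Node d (S = 80): continuation = 1/1.04·[0.8000·0.0000 + 0.2000·23.0000] = 4.4231; exercise value = 7.0000 > continuation, so V_d = 7.0000 (exercise)
Node 0 (S = 100): continuation = 1/1.04·[0.8000·0.0000 + 0.2000·7.0000] = 1.3462; exercise value = 0.0000 ≤ continuation, so V_0 = 1.3462

$1.35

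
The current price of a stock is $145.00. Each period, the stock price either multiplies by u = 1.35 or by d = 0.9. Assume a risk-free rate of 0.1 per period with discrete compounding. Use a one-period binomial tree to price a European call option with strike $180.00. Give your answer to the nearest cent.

Risk-neutral probability p = (1 + 0.1 − 0.9)/(1.35 − 0.9) = 0.2000/0.4500 = 0.4444
Terminal stock prices: S_u = 195.8, S_d = 130.5
Terminal payoffs (S − K): max(15.75, 0) = 15.75, max(-49.5, 0) = 0
Node 0 (S = 145): V_0 = 1/1.1·[0.4444·15.7500 + 0.5556·0.0000] = 6.3636

$6.36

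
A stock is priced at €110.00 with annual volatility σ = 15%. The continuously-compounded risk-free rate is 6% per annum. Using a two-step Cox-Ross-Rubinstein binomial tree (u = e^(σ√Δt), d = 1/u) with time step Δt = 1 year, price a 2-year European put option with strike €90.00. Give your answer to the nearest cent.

CRR parameters: u = e^(σ√Δt) = e^(0.15·√1) = 1.1618, d = 1/u = 0.8607
Per-period rate: rΔt = 0.06·1 = 0.06, so R = e^0.06 = 1.0618
Risk-neutral probability p = (e^0.06 − 0.8607)/(1.1618 − 0.8607) = 0.2011/0.3011 = 0.6679
Terminal stock prices: S_uu = 148.5, S_ud = 110, S_dd = 81.49
Terminal payoffs (K − S): max(-58.48, 0) = 0, max(-20, 0) = 0, max(8.51, 0) = 8.51
Node u (S = 127.8): V_u = e^(−0.06)·[0.6679·0.0000 + 0.3321·0.0000] = 0.0000
Node d (S = 94.68): V_d = e^(−0.06)·[0.6679·0.0000 + 0.3321·8.5100] = 2.6614
Node 0 (S = 110): V_0 = e^(−0.06)·[0.6679·0.0000 + 0.3321·2.6614] = 0.8323

€0.83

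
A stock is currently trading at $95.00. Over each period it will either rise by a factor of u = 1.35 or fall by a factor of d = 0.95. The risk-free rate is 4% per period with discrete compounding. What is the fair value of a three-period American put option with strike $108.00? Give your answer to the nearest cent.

Risk-neutral probability p = (1 + 0.04 − 0.95)/(1.35 − 0.95) = 0.0900/0.4000 = 0.2250
Terminal stock prices: S_uuu = 233.7, S_uud = 164.5, S_udd = 115.7, S_ddd = 81.45
Terminal payoffs (K − S): max(-125.7, 0) = 0, max(-56.48, 0) = 0, max(-7.746, 0) = 0, max(26.55, 0) = 26.55
Node uu (S = 173.1): continuation = 1/1.04·[0.2250·0.0000 + 0.7750·0.0000] = 0.0000; exercise value = 0.0000 ≤ continuation, so V_uu = 0.0000
Node ud (S = 121.8): continuation = 1/1.04·[0.2250·0.0000 + 0.7750·0.0000] = 0.0000; exercise value = 0.0000 ≤ continuation, so V_ud = 0.0000
Node dd (S = 85.74): continuation = 1/1.04·[0.2250·0.0000 + 0.7750·26.5494] = 19.7844; exercise value = 22.2625 > continuation, so V_dd = 22.2625 (exercise)
Node u (S = 128.2): continuation = 1/1.04·[0.2250·0.0000 + 0.7750·0.0000] = 0.0000; exercise value = 0.0000 ≤ continuation, so V_u = 0.0000
Node d (S = 90.25): continuation = 1/1.04·[0.2250·0.0000 + 0.7750·22.2625] = 16.5898; exercise value = 17.7500 > continuation, so V_d = 17.7500 (exercise)
Node 0 (S = 95): continuation = 1/1.04·[0.2250·0.0000 + 0.7750·17.7500] = 13.2272; exercise value = 13.0000 ≤ continuation, so V_0 = 13.2272

$13.23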